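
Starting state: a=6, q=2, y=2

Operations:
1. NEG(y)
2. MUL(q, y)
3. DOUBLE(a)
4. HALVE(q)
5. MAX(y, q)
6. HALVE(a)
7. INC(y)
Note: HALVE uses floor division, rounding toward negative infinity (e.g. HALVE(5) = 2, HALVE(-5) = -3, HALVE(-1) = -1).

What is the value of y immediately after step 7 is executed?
y = -1

Tracing y through execution:
Initial: y = 2
After step 1 (NEG(y)): y = -2
After step 2 (MUL(q, y)): y = -2
After step 3 (DOUBLE(a)): y = -2
After step 4 (HALVE(q)): y = -2
After step 5 (MAX(y, q)): y = -2
After step 6 (HALVE(a)): y = -2
After step 7 (INC(y)): y = -1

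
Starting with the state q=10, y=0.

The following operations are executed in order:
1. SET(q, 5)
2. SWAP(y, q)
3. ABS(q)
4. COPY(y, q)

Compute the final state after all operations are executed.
{q: 0, y: 0}

Step-by-step execution:
Initial: q=10, y=0
After step 1 (SET(q, 5)): q=5, y=0
After step 2 (SWAP(y, q)): q=0, y=5
After step 3 (ABS(q)): q=0, y=5
After step 4 (COPY(y, q)): q=0, y=0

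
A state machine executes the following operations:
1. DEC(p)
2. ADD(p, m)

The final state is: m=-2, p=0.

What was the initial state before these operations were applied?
m=-2, p=3

Working backwards:
Final state: m=-2, p=0
Before step 2 (ADD(p, m)): m=-2, p=2
Before step 1 (DEC(p)): m=-2, p=3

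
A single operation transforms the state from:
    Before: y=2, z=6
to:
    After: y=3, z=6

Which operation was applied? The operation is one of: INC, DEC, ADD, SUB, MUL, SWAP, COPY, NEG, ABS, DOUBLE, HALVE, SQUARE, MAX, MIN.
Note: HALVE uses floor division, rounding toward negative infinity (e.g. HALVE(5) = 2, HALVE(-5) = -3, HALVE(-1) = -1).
INC(y)

Analyzing the change:
Before: y=2, z=6
After: y=3, z=6
Variable y changed from 2 to 3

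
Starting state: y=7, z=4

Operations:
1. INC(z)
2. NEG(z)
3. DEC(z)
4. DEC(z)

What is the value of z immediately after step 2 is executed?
z = -5

Tracing z through execution:
Initial: z = 4
After step 1 (INC(z)): z = 5
After step 2 (NEG(z)): z = -5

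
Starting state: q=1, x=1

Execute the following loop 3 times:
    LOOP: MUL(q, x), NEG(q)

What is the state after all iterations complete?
q=-1, x=1

Iteration trace:
Start: q=1, x=1
After iteration 1: q=-1, x=1
After iteration 2: q=1, x=1
After iteration 3: q=-1, x=1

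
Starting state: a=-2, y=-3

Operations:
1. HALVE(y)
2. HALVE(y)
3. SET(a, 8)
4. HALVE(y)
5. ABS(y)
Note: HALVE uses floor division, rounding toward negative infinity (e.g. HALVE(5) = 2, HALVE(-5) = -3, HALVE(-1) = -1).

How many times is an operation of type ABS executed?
1

Counting ABS operations:
Step 5: ABS(y) ← ABS
Total: 1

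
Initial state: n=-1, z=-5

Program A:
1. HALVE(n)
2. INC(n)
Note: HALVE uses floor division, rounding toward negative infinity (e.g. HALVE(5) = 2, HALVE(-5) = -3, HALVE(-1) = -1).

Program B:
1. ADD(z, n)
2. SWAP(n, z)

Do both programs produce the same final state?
No

Program A final state: n=0, z=-5
Program B final state: n=-6, z=-1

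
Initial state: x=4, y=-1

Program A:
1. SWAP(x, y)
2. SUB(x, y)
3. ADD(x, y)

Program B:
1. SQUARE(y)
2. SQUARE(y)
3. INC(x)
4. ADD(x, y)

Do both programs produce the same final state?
No

Program A final state: x=-1, y=4
Program B final state: x=6, y=1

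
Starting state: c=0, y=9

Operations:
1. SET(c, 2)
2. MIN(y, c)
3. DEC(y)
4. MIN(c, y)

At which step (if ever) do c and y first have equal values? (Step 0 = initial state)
Step 2

c and y first become equal after step 2.

Comparing values at each step:
Initial: c=0, y=9
After step 1: c=2, y=9
After step 2: c=2, y=2 ← equal!
After step 3: c=2, y=1
After step 4: c=1, y=1 ← equal!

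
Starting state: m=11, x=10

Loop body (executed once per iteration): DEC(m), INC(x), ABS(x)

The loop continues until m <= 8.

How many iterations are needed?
3

Tracing iterations:
Initial: m=11, x=10
After iteration 1: m=10, x=11
After iteration 2: m=9, x=12
After iteration 3: m=8, x=13
m <= 8 now holds, so the loop exits after 3 iterations.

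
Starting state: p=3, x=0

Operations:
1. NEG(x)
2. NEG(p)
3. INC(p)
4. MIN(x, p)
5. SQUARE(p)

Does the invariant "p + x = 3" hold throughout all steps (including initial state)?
No, violated after step 2

The invariant is violated after step 2.

State at each step:
Initial: p=3, x=0
After step 1: p=3, x=0
After step 2: p=-3, x=0
After step 3: p=-2, x=0
After step 4: p=-2, x=-2
After step 5: p=4, x=-2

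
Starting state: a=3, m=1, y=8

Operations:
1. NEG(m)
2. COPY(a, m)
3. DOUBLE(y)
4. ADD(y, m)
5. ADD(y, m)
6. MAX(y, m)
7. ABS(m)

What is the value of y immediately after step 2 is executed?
y = 8

Tracing y through execution:
Initial: y = 8
After step 1 (NEG(m)): y = 8
After step 2 (COPY(a, m)): y = 8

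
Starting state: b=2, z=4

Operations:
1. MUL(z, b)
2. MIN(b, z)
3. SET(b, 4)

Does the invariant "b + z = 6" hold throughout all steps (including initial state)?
No, violated after step 1

The invariant is violated after step 1.

State at each step:
Initial: b=2, z=4
After step 1: b=2, z=8
After step 2: b=2, z=8
After step 3: b=4, z=8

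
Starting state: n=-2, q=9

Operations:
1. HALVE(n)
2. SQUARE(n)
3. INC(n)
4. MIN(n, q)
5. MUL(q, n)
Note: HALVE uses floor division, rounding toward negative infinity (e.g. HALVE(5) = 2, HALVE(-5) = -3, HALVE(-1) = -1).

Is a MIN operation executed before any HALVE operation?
No

First MIN: step 4
First HALVE: step 1
Since 4 > 1, HALVE comes first.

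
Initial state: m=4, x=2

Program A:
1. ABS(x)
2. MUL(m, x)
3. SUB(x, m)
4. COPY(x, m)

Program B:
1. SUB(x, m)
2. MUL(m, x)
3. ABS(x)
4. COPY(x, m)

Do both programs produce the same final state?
No

Program A final state: m=8, x=8
Program B final state: m=-8, x=-8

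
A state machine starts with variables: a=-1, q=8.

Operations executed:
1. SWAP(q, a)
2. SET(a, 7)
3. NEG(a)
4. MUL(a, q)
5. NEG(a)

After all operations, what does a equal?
a = -7

Tracing execution:
Step 1: SWAP(q, a) → a = 8
Step 2: SET(a, 7) → a = 7
Step 3: NEG(a) → a = -7
Step 4: MUL(a, q) → a = 7
Step 5: NEG(a) → a = -7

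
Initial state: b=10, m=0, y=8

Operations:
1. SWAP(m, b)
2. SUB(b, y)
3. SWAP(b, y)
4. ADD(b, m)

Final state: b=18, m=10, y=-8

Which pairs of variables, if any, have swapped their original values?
None

Comparing initial and final values:
m: 0 → 10
b: 10 → 18
y: 8 → -8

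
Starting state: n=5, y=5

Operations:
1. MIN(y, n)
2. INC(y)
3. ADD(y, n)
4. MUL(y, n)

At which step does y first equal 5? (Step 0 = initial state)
Step 0

Tracing y:
Initial: y = 5 ← first occurrence
After step 1: y = 5
After step 2: y = 6
After step 3: y = 11
After step 4: y = 55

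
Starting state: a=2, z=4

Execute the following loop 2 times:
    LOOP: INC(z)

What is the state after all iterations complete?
a=2, z=6

Iteration trace:
Start: a=2, z=4
After iteration 1: a=2, z=5
After iteration 2: a=2, z=6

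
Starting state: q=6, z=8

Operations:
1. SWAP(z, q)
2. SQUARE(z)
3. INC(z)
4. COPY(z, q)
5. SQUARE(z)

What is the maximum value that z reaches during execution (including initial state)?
64

Values of z at each step:
Initial: z = 8
After step 1: z = 6
After step 2: z = 36
After step 3: z = 37
After step 4: z = 8
After step 5: z = 64 ← maximum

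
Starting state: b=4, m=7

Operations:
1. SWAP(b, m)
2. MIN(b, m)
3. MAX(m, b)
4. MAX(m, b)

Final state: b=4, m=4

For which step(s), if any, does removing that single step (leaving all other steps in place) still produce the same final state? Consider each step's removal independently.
Step(s) 3, 4

Testing removal of each single step:
Without step 1: final = b=4, m=7 (different)
Without step 2: final = b=7, m=7 (different)
Without step 3: final = b=4, m=4 (same)
Without step 4: final = b=4, m=4 (same)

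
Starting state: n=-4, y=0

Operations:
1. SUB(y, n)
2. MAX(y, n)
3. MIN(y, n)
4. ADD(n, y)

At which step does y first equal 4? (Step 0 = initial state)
Step 1

Tracing y:
Initial: y = 0
After step 1: y = 4 ← first occurrence
After step 2: y = 4
After step 3: y = -4
After step 4: y = -4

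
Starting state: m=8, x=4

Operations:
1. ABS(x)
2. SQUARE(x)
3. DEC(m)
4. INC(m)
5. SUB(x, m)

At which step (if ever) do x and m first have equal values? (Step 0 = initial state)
Step 5

x and m first become equal after step 5.

Comparing values at each step:
Initial: x=4, m=8
After step 1: x=4, m=8
After step 2: x=16, m=8
After step 3: x=16, m=7
After step 4: x=16, m=8
After step 5: x=8, m=8 ← equal!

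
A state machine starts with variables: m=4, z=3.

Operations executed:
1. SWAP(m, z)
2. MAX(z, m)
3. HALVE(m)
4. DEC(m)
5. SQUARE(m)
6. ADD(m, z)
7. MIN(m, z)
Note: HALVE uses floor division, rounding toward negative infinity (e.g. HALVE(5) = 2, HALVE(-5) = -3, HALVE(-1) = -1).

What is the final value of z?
z = 4

Tracing execution:
Step 1: SWAP(m, z) → z = 4
Step 2: MAX(z, m) → z = 4
Step 3: HALVE(m) → z = 4
Step 4: DEC(m) → z = 4
Step 5: SQUARE(m) → z = 4
Step 6: ADD(m, z) → z = 4
Step 7: MIN(m, z) → z = 4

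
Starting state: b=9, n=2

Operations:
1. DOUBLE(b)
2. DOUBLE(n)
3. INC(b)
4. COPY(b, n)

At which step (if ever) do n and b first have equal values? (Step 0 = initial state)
Step 4

n and b first become equal after step 4.

Comparing values at each step:
Initial: n=2, b=9
After step 1: n=2, b=18
After step 2: n=4, b=18
After step 3: n=4, b=19
After step 4: n=4, b=4 ← equal!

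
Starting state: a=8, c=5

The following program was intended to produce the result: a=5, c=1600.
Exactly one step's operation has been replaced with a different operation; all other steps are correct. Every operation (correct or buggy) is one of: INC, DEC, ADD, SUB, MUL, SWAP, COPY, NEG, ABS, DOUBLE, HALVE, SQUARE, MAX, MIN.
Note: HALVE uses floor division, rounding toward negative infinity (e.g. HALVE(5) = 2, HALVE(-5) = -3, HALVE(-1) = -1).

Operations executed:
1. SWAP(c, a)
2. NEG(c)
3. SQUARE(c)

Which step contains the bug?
Step 2

Trace with buggy code:
Initial: a=8, c=5
After step 1: a=5, c=8
After step 2: a=5, c=-8
After step 3: a=5, c=64
Actual final a=5, c=64 ≠ expected a=5, c=1600.
Step 2 is the only position where a single-operation replacement can produce the expected result.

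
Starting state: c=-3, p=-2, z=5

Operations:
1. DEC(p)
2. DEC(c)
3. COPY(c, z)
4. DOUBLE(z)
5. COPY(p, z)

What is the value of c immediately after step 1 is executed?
c = -3

Tracing c through execution:
Initial: c = -3
After step 1 (DEC(p)): c = -3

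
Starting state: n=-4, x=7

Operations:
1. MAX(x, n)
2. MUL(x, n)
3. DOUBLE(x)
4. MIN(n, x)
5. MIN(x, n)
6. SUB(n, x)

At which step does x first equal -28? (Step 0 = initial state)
Step 2

Tracing x:
Initial: x = 7
After step 1: x = 7
After step 2: x = -28 ← first occurrence
After step 3: x = -56
After step 4: x = -56
After step 5: x = -56
After step 6: x = -56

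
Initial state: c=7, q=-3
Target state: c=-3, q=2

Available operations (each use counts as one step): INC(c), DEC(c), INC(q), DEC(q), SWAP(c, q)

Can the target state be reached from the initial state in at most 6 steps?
Yes

Path (6 steps): DEC(c) → DEC(c) → DEC(c) → DEC(c) → DEC(c) → SWAP(c, q)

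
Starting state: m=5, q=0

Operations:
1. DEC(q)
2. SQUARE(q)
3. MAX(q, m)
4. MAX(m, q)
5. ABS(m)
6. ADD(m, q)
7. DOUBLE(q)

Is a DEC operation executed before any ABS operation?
Yes

First DEC: step 1
First ABS: step 5
Since 1 < 5, DEC comes first.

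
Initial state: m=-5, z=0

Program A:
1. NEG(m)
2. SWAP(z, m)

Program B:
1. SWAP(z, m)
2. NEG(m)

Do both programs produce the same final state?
No

Program A final state: m=0, z=5
Program B final state: m=0, z=-5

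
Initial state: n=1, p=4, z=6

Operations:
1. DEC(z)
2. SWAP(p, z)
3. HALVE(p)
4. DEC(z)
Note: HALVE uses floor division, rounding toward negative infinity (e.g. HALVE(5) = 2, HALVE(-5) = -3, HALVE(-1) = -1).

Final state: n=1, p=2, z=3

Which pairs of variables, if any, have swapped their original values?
None

Comparing initial and final values:
z: 6 → 3
p: 4 → 2
n: 1 → 1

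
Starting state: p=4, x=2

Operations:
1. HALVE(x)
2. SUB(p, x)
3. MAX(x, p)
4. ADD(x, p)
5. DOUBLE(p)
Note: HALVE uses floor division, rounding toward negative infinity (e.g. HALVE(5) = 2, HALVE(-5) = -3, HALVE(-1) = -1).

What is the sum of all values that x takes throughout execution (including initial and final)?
19

Values of x at each step:
Initial: x = 2
After step 1: x = 1
After step 2: x = 1
After step 3: x = 3
After step 4: x = 6
After step 5: x = 6
Sum = 2 + 1 + 1 + 3 + 6 + 6 = 19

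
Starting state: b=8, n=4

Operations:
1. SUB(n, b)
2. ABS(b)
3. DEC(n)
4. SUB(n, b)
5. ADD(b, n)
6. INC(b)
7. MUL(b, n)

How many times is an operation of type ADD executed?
1

Counting ADD operations:
Step 5: ADD(b, n) ← ADD
Total: 1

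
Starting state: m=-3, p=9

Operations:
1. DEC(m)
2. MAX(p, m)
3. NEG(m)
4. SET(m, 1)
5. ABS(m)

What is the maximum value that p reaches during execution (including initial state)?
9

Values of p at each step:
Initial: p = 9 ← maximum
After step 1: p = 9
After step 2: p = 9
After step 3: p = 9
After step 4: p = 9
After step 5: p = 9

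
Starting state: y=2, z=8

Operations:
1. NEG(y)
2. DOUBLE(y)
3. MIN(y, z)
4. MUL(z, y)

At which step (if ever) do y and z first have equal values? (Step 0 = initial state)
Never

y and z never become equal during execution.

Comparing values at each step:
Initial: y=2, z=8
After step 1: y=-2, z=8
After step 2: y=-4, z=8
After step 3: y=-4, z=8
After step 4: y=-4, z=-32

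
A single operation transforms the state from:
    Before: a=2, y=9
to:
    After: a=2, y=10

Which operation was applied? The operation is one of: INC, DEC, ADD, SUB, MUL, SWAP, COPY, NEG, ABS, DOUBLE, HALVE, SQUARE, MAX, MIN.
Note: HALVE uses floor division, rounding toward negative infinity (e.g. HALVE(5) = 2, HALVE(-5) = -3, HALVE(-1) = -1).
INC(y)

Analyzing the change:
Before: a=2, y=9
After: a=2, y=10
Variable y changed from 9 to 10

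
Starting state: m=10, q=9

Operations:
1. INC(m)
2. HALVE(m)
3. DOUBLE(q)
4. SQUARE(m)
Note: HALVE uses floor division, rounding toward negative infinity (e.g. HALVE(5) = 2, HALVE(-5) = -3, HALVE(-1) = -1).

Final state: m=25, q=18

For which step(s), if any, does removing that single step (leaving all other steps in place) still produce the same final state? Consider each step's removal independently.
Step(s) 1

Testing removal of each single step:
Without step 1: final = m=25, q=18 (same)
Without step 2: final = m=121, q=18 (different)
Without step 3: final = m=25, q=9 (different)
Without step 4: final = m=5, q=18 (different)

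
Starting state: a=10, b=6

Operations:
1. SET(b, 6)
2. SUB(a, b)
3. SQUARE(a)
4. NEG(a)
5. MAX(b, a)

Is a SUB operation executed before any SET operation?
No

First SUB: step 2
First SET: step 1
Since 2 > 1, SET comes first.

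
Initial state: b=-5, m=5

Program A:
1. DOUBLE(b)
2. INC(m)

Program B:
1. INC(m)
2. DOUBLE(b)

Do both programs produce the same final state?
Yes

Program A final state: b=-10, m=6
Program B final state: b=-10, m=6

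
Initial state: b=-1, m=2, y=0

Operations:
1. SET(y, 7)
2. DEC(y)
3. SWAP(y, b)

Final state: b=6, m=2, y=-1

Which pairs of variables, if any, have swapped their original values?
None

Comparing initial and final values:
y: 0 → -1
b: -1 → 6
m: 2 → 2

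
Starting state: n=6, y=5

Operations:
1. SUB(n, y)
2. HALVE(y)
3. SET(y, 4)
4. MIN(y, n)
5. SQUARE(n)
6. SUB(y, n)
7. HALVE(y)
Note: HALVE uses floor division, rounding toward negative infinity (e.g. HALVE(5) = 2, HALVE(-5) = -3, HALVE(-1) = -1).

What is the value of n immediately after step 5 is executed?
n = 1

Tracing n through execution:
Initial: n = 6
After step 1 (SUB(n, y)): n = 1
After step 2 (HALVE(y)): n = 1
After step 3 (SET(y, 4)): n = 1
After step 4 (MIN(y, n)): n = 1
After step 5 (SQUARE(n)): n = 1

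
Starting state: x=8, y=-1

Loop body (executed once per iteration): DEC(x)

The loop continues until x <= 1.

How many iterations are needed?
7

Tracing iterations:
Initial: x=8, y=-1
After iteration 1: x=7, y=-1
After iteration 2: x=6, y=-1
After iteration 3: x=5, y=-1
After iteration 4: x=4, y=-1
After iteration 5: x=3, y=-1
After iteration 6: x=2, y=-1
After iteration 7: x=1, y=-1
x <= 1 now holds, so the loop exits after 7 iterations.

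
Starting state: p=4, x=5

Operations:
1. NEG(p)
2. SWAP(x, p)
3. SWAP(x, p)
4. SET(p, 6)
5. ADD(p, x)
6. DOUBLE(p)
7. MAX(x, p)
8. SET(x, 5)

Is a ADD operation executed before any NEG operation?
No

First ADD: step 5
First NEG: step 1
Since 5 > 1, NEG comes first.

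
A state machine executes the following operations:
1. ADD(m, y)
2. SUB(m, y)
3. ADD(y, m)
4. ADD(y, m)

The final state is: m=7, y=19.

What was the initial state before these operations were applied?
m=7, y=5

Working backwards:
Final state: m=7, y=19
Before step 4 (ADD(y, m)): m=7, y=12
Before step 3 (ADD(y, m)): m=7, y=5
Before step 2 (SUB(m, y)): m=12, y=5
Before step 1 (ADD(m, y)): m=7, y=5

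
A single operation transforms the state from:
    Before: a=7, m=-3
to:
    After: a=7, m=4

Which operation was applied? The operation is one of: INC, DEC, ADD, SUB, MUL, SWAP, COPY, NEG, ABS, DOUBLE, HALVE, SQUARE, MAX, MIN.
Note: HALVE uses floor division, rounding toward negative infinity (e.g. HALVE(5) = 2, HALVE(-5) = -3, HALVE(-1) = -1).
ADD(m, a)

Analyzing the change:
Before: a=7, m=-3
After: a=7, m=4
Variable m changed from -3 to 4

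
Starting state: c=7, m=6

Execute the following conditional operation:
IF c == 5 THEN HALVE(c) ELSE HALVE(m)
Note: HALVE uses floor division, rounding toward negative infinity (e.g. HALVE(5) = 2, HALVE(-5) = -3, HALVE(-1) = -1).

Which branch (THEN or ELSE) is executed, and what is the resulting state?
Branch: ELSE, Final state: c=7, m=3

Evaluating condition: c == 5
c = 7
Condition is False, so ELSE branch executes
After HALVE(m): c=7, m=3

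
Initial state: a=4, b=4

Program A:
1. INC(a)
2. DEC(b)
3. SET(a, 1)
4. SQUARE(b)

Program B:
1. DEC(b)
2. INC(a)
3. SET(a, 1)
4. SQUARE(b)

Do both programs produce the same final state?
Yes

Program A final state: a=1, b=9
Program B final state: a=1, b=9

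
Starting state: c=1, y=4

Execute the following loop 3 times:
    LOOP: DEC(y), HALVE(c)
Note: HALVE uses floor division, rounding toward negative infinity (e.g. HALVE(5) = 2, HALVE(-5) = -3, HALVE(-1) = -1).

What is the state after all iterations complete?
c=0, y=1

Iteration trace:
Start: c=1, y=4
After iteration 1: c=0, y=3
After iteration 2: c=0, y=2
After iteration 3: c=0, y=1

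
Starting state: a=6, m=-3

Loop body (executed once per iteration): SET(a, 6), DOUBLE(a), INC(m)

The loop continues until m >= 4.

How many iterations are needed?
7

Tracing iterations:
Initial: a=6, m=-3
After iteration 1: a=12, m=-2
After iteration 2: a=12, m=-1
After iteration 3: a=12, m=0
After iteration 4: a=12, m=1
After iteration 5: a=12, m=2
After iteration 6: a=12, m=3
After iteration 7: a=12, m=4
m >= 4 now holds, so the loop exits after 7 iterations.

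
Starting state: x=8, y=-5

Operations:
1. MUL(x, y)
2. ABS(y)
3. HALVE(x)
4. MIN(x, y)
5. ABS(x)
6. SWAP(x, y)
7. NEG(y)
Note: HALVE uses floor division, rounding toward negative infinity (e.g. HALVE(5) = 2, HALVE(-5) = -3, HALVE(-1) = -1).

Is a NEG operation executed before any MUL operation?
No

First NEG: step 7
First MUL: step 1
Since 7 > 1, MUL comes first.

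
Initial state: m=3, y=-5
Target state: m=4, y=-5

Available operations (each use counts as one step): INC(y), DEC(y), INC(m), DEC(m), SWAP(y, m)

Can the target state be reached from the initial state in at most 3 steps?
Yes

Path (1 step): INC(m)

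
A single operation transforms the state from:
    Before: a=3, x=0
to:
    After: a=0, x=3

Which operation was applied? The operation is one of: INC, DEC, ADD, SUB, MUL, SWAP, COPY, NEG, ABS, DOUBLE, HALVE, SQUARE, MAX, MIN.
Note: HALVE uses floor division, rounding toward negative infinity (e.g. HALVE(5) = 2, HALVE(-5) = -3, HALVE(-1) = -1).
SWAP(x, a)

Analyzing the change:
Before: a=3, x=0
After: a=0, x=3
Variable x changed from 0 to 3
Variable a changed from 3 to 0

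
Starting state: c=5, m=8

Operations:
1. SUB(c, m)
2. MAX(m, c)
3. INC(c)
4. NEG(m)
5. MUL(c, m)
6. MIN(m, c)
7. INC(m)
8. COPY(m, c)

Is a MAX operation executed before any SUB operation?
No

First MAX: step 2
First SUB: step 1
Since 2 > 1, SUB comes first.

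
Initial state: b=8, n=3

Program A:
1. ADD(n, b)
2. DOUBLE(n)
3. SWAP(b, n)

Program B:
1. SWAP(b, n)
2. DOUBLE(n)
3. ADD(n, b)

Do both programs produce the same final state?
No

Program A final state: b=22, n=8
Program B final state: b=3, n=19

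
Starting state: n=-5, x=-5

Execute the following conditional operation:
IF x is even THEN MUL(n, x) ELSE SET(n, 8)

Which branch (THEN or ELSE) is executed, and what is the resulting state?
Branch: ELSE, Final state: n=8, x=-5

Evaluating condition: x is even
Condition is False, so ELSE branch executes
After SET(n, 8): n=8, x=-5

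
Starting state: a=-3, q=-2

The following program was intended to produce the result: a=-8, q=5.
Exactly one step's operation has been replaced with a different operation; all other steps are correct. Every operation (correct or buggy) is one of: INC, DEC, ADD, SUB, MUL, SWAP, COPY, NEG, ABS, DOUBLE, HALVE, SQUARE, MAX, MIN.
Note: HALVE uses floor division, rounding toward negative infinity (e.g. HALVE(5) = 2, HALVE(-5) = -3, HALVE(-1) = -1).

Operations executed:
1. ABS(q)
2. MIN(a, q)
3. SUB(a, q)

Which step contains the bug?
Step 2

Trace with buggy code:
Initial: a=-3, q=-2
After step 1: a=-3, q=2
After step 2: a=-3, q=2
After step 3: a=-5, q=2
Actual final a=-5, q=2 ≠ expected a=-8, q=5.
Step 2 is the only position where a single-operation replacement can produce the expected result.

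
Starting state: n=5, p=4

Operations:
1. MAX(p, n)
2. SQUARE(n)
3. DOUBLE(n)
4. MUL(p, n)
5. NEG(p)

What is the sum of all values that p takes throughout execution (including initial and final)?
19

Values of p at each step:
Initial: p = 4
After step 1: p = 5
After step 2: p = 5
After step 3: p = 5
After step 4: p = 250
After step 5: p = -250
Sum = 4 + 5 + 5 + 5 + 250 + -250 = 19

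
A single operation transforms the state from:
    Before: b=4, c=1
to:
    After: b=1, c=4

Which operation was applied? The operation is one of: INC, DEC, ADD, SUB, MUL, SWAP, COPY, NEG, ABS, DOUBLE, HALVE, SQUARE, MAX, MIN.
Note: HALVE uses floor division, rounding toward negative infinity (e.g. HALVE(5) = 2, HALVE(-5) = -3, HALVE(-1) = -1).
SWAP(c, b)

Analyzing the change:
Before: b=4, c=1
After: b=1, c=4
Variable c changed from 1 to 4
Variable b changed from 4 to 1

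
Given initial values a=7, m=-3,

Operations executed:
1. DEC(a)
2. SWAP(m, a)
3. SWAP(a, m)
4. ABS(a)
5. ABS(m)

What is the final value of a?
a = 6

Tracing execution:
Step 1: DEC(a) → a = 6
Step 2: SWAP(m, a) → a = -3
Step 3: SWAP(a, m) → a = 6
Step 4: ABS(a) → a = 6
Step 5: ABS(m) → a = 6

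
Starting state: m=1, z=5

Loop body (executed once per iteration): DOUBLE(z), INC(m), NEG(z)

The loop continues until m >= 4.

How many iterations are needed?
3

Tracing iterations:
Initial: m=1, z=5
After iteration 1: m=2, z=-10
After iteration 2: m=3, z=20
After iteration 3: m=4, z=-40
m >= 4 now holds, so the loop exits after 3 iterations.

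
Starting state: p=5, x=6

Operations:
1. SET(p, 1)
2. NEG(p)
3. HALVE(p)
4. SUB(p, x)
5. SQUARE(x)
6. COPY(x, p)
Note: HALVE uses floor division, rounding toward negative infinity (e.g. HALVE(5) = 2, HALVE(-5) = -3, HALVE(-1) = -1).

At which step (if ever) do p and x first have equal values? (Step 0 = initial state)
Step 6

p and x first become equal after step 6.

Comparing values at each step:
Initial: p=5, x=6
After step 1: p=1, x=6
After step 2: p=-1, x=6
After step 3: p=-1, x=6
After step 4: p=-7, x=6
After step 5: p=-7, x=36
After step 6: p=-7, x=-7 ← equal!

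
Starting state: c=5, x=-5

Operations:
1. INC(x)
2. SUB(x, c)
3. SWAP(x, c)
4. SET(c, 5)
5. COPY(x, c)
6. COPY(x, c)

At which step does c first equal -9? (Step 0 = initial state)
Step 3

Tracing c:
Initial: c = 5
After step 1: c = 5
After step 2: c = 5
After step 3: c = -9 ← first occurrence
After step 4: c = 5
After step 5: c = 5
After step 6: c = 5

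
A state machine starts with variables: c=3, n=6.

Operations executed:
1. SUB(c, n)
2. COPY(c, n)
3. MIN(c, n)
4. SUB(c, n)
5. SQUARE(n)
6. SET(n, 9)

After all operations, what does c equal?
c = 0

Tracing execution:
Step 1: SUB(c, n) → c = -3
Step 2: COPY(c, n) → c = 6
Step 3: MIN(c, n) → c = 6
Step 4: SUB(c, n) → c = 0
Step 5: SQUARE(n) → c = 0
Step 6: SET(n, 9) → c = 0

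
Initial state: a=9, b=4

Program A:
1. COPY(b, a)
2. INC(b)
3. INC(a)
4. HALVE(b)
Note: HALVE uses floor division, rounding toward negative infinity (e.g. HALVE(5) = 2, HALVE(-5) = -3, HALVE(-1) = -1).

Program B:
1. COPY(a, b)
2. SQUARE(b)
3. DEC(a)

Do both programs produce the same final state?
No

Program A final state: a=10, b=5
Program B final state: a=3, b=16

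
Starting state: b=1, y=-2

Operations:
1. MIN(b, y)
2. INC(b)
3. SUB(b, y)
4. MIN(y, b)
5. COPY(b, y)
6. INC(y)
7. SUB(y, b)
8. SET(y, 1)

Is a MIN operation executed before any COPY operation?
Yes

First MIN: step 1
First COPY: step 5
Since 1 < 5, MIN comes first.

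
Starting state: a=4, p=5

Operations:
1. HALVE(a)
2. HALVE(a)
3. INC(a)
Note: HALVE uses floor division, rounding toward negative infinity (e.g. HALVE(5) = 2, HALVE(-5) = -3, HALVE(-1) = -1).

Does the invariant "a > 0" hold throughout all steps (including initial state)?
Yes

The invariant holds at every step.

State at each step:
Initial: a=4, p=5
After step 1: a=2, p=5
After step 2: a=1, p=5
After step 3: a=2, p=5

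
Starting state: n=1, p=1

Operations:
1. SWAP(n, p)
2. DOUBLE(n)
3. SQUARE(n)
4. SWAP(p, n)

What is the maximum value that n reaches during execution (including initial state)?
4

Values of n at each step:
Initial: n = 1
After step 1: n = 1
After step 2: n = 2
After step 3: n = 4 ← maximum
After step 4: n = 1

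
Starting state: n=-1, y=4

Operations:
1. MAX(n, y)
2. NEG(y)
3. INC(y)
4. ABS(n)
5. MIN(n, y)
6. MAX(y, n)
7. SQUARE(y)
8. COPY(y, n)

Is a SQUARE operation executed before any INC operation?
No

First SQUARE: step 7
First INC: step 3
Since 7 > 3, INC comes first.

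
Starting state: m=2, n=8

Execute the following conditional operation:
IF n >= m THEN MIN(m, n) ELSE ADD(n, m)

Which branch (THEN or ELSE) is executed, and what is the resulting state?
Branch: THEN, Final state: m=2, n=8

Evaluating condition: n >= m
n = 8, m = 2
Condition is True, so THEN branch executes
After MIN(m, n): m=2, n=8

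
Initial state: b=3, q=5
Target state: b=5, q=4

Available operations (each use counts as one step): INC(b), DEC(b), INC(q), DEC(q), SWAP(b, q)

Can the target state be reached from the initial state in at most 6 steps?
Yes

Path (2 steps): INC(b) → SWAP(b, q)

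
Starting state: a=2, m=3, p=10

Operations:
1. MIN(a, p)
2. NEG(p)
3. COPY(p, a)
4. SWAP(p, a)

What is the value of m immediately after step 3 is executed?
m = 3

Tracing m through execution:
Initial: m = 3
After step 1 (MIN(a, p)): m = 3
After step 2 (NEG(p)): m = 3
After step 3 (COPY(p, a)): m = 3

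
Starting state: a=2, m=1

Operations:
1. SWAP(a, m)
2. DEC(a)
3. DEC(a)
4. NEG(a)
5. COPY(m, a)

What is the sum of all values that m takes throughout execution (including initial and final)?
10

Values of m at each step:
Initial: m = 1
After step 1: m = 2
After step 2: m = 2
After step 3: m = 2
After step 4: m = 2
After step 5: m = 1
Sum = 1 + 2 + 2 + 2 + 2 + 1 = 10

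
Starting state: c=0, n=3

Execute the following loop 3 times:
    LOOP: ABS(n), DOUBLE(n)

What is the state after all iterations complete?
c=0, n=24

Iteration trace:
Start: c=0, n=3
After iteration 1: c=0, n=6
After iteration 2: c=0, n=12
After iteration 3: c=0, n=24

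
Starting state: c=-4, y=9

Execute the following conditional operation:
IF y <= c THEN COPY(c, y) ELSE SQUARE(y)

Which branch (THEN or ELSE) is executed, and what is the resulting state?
Branch: ELSE, Final state: c=-4, y=81

Evaluating condition: y <= c
y = 9, c = -4
Condition is False, so ELSE branch executes
After SQUARE(y): c=-4, y=81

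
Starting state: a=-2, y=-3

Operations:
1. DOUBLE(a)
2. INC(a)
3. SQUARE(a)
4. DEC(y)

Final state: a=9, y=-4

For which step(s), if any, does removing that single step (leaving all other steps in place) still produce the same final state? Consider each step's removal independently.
None - removing any single step changes the final result

Testing removal of each single step:
Without step 1: final = a=1, y=-4 (different)
Without step 2: final = a=16, y=-4 (different)
Without step 3: final = a=-3, y=-4 (different)
Without step 4: final = a=9, y=-3 (different)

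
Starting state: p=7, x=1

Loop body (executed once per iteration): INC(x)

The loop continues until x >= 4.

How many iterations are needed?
3

Tracing iterations:
Initial: p=7, x=1
After iteration 1: p=7, x=2
After iteration 2: p=7, x=3
After iteration 3: p=7, x=4
x >= 4 now holds, so the loop exits after 3 iterations.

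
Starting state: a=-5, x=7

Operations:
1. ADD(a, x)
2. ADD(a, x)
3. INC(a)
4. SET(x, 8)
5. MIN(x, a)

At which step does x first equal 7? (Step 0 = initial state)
Step 0

Tracing x:
Initial: x = 7 ← first occurrence
After step 1: x = 7
After step 2: x = 7
After step 3: x = 7
After step 4: x = 8
After step 5: x = 8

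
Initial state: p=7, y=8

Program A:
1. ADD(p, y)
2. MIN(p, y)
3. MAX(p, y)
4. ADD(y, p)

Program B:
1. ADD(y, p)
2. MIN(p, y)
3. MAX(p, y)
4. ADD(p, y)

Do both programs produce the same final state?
No

Program A final state: p=8, y=16
Program B final state: p=30, y=15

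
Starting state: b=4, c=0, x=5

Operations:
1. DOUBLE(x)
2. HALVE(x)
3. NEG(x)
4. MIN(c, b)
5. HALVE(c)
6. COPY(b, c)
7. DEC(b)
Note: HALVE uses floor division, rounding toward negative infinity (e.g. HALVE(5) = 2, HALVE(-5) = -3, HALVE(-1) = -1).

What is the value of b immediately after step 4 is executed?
b = 4

Tracing b through execution:
Initial: b = 4
After step 1 (DOUBLE(x)): b = 4
After step 2 (HALVE(x)): b = 4
After step 3 (NEG(x)): b = 4
After step 4 (MIN(c, b)): b = 4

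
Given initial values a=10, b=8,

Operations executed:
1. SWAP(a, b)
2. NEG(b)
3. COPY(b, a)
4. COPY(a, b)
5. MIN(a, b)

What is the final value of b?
b = 8

Tracing execution:
Step 1: SWAP(a, b) → b = 10
Step 2: NEG(b) → b = -10
Step 3: COPY(b, a) → b = 8
Step 4: COPY(a, b) → b = 8
Step 5: MIN(a, b) → b = 8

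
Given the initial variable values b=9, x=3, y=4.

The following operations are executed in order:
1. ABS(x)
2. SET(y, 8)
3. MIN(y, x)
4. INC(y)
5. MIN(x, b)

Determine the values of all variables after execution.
{b: 9, x: 3, y: 4}

Step-by-step execution:
Initial: b=9, x=3, y=4
After step 1 (ABS(x)): b=9, x=3, y=4
After step 2 (SET(y, 8)): b=9, x=3, y=8
After step 3 (MIN(y, x)): b=9, x=3, y=3
After step 4 (INC(y)): b=9, x=3, y=4
After step 5 (MIN(x, b)): b=9, x=3, y=4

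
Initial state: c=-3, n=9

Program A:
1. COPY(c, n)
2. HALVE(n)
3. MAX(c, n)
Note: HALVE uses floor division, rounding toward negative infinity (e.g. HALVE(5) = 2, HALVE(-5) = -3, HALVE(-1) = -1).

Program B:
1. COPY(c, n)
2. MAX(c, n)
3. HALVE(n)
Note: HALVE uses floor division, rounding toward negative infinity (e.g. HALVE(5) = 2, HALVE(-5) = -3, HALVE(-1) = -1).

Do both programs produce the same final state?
Yes

Program A final state: c=9, n=4
Program B final state: c=9, n=4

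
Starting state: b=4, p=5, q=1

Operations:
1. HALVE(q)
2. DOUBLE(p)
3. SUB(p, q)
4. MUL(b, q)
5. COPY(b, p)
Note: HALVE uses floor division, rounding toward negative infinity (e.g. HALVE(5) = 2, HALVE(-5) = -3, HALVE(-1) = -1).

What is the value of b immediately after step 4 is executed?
b = 0

Tracing b through execution:
Initial: b = 4
After step 1 (HALVE(q)): b = 4
After step 2 (DOUBLE(p)): b = 4
After step 3 (SUB(p, q)): b = 4
After step 4 (MUL(b, q)): b = 0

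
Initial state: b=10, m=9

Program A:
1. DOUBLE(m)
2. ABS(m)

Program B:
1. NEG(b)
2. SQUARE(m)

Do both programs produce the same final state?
No

Program A final state: b=10, m=18
Program B final state: b=-10, m=81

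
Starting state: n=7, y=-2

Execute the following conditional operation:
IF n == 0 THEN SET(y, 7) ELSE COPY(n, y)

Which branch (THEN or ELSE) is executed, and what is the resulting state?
Branch: ELSE, Final state: n=-2, y=-2

Evaluating condition: n == 0
n = 7
Condition is False, so ELSE branch executes
After COPY(n, y): n=-2, y=-2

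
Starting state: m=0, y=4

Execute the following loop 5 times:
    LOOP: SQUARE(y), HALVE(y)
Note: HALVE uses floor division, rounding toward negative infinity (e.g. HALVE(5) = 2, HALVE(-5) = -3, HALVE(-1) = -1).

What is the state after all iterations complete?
m=0, y=8589934592

Iteration trace:
Start: m=0, y=4
After iteration 1: m=0, y=8
After iteration 2: m=0, y=32
After iteration 3: m=0, y=512
After iteration 4: m=0, y=131072
After iteration 5: m=0, y=8589934592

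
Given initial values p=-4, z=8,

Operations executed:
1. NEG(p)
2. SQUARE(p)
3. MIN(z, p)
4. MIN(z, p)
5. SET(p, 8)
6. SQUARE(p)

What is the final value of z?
z = 8

Tracing execution:
Step 1: NEG(p) → z = 8
Step 2: SQUARE(p) → z = 8
Step 3: MIN(z, p) → z = 8
Step 4: MIN(z, p) → z = 8
Step 5: SET(p, 8) → z = 8
Step 6: SQUARE(p) → z = 8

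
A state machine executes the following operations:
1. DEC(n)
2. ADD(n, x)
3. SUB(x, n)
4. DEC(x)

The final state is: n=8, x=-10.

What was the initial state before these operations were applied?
n=10, x=-1

Working backwards:
Final state: n=8, x=-10
Before step 4 (DEC(x)): n=8, x=-9
Before step 3 (SUB(x, n)): n=8, x=-1
Before step 2 (ADD(n, x)): n=9, x=-1
Before step 1 (DEC(n)): n=10, x=-1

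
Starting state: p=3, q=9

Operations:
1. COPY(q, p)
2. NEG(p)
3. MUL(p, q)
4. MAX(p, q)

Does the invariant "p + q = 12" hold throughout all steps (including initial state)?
No, violated after step 1

The invariant is violated after step 1.

State at each step:
Initial: p=3, q=9
After step 1: p=3, q=3
After step 2: p=-3, q=3
After step 3: p=-9, q=3
After step 4: p=3, q=3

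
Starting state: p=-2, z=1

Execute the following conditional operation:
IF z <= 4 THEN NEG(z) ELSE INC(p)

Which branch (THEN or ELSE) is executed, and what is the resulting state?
Branch: THEN, Final state: p=-2, z=-1

Evaluating condition: z <= 4
z = 1
Condition is True, so THEN branch executes
After NEG(z): p=-2, z=-1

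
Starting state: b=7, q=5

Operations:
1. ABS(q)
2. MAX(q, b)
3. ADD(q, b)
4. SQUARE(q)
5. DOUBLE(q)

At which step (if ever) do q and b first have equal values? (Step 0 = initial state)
Step 2

q and b first become equal after step 2.

Comparing values at each step:
Initial: q=5, b=7
After step 1: q=5, b=7
After step 2: q=7, b=7 ← equal!
After step 3: q=14, b=7
After step 4: q=196, b=7
After step 5: q=392, b=7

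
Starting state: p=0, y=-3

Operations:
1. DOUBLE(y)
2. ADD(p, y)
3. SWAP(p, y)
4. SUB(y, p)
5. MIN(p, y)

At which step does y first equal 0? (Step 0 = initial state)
Step 4

Tracing y:
Initial: y = -3
After step 1: y = -6
After step 2: y = -6
After step 3: y = -6
After step 4: y = 0 ← first occurrence
After step 5: y = 0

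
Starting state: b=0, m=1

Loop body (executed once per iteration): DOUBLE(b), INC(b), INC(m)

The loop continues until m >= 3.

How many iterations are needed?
2

Tracing iterations:
Initial: b=0, m=1
After iteration 1: b=1, m=2
After iteration 2: b=3, m=3
m >= 3 now holds, so the loop exits after 2 iterations.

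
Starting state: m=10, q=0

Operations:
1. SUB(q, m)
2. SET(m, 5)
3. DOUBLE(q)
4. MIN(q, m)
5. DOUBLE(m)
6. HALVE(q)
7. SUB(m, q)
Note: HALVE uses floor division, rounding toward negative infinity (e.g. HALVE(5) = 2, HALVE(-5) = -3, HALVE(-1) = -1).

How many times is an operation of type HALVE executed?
1

Counting HALVE operations:
Step 6: HALVE(q) ← HALVE
Total: 1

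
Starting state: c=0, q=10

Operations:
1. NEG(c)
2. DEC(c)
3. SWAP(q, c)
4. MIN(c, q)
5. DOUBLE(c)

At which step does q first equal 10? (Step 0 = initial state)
Step 0

Tracing q:
Initial: q = 10 ← first occurrence
After step 1: q = 10
After step 2: q = 10
After step 3: q = -1
After step 4: q = -1
After step 5: q = -1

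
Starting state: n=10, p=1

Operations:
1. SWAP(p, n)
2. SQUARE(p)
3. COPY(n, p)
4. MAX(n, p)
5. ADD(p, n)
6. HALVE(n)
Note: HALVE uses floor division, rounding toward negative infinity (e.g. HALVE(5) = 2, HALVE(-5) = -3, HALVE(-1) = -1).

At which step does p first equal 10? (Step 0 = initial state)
Step 1

Tracing p:
Initial: p = 1
After step 1: p = 10 ← first occurrence
After step 2: p = 100
After step 3: p = 100
After step 4: p = 100
After step 5: p = 200
After step 6: p = 200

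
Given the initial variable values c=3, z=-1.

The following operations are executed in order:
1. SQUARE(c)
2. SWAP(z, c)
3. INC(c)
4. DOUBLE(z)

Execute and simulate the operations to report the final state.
{c: 0, z: 18}

Step-by-step execution:
Initial: c=3, z=-1
After step 1 (SQUARE(c)): c=9, z=-1
After step 2 (SWAP(z, c)): c=-1, z=9
After step 3 (INC(c)): c=0, z=9
After step 4 (DOUBLE(z)): c=0, z=18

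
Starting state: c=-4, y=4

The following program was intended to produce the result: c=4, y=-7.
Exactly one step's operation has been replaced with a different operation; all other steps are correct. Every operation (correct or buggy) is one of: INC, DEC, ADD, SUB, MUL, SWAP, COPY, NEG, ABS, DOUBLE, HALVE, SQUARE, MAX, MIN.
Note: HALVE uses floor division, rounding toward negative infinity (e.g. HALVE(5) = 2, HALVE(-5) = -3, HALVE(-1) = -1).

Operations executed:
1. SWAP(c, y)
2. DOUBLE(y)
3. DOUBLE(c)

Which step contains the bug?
Step 3

Trace with buggy code:
Initial: c=-4, y=4
After step 1: c=4, y=-4
After step 2: c=4, y=-8
After step 3: c=8, y=-8
Actual final c=8, y=-8 ≠ expected c=4, y=-7.
Step 3 is the only position where a single-operation replacement can produce the expected result.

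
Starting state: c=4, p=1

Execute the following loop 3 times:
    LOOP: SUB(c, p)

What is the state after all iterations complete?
c=1, p=1

Iteration trace:
Start: c=4, p=1
After iteration 1: c=3, p=1
After iteration 2: c=2, p=1
After iteration 3: c=1, p=1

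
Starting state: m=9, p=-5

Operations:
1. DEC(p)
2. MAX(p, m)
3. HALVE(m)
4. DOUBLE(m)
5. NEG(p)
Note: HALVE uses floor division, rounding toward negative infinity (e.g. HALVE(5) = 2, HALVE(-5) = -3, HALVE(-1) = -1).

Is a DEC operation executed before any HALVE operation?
Yes

First DEC: step 1
First HALVE: step 3
Since 1 < 3, DEC comes first.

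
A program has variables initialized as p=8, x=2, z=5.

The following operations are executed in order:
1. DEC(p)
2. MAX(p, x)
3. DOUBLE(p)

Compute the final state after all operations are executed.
{p: 14, x: 2, z: 5}

Step-by-step execution:
Initial: p=8, x=2, z=5
After step 1 (DEC(p)): p=7, x=2, z=5
After step 2 (MAX(p, x)): p=7, x=2, z=5
After step 3 (DOUBLE(p)): p=14, x=2, z=5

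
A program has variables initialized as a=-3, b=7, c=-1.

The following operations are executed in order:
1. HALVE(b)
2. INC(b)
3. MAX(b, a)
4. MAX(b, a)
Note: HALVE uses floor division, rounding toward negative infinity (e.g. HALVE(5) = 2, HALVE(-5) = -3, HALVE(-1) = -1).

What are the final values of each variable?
{a: -3, b: 4, c: -1}

Step-by-step execution:
Initial: a=-3, b=7, c=-1
After step 1 (HALVE(b)): a=-3, b=3, c=-1
After step 2 (INC(b)): a=-3, b=4, c=-1
After step 3 (MAX(b, a)): a=-3, b=4, c=-1
After step 4 (MAX(b, a)): a=-3, b=4, c=-1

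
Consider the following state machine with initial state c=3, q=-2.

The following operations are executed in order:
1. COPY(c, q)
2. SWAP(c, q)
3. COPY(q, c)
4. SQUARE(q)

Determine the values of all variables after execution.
{c: -2, q: 4}

Step-by-step execution:
Initial: c=3, q=-2
After step 1 (COPY(c, q)): c=-2, q=-2
After step 2 (SWAP(c, q)): c=-2, q=-2
After step 3 (COPY(q, c)): c=-2, q=-2
After step 4 (SQUARE(q)): c=-2, q=4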